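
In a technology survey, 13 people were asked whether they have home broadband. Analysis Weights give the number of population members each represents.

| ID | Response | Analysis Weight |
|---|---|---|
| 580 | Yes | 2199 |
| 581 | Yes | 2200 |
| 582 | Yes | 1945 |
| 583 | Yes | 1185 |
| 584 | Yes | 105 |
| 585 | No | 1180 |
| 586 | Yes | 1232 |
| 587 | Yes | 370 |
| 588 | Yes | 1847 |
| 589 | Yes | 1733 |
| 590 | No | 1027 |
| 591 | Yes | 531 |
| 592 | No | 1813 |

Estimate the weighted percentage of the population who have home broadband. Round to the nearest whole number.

77

Sum of weights for 'Yes' = 2199 + 2200 + 1945 + 1185 + 105 + 1232 + 370 + 1847 + 1733 + 531 = 13347
Total weight = 17367
Weighted proportion = 13347 / 17367 = 0.76852652 → 76.852652%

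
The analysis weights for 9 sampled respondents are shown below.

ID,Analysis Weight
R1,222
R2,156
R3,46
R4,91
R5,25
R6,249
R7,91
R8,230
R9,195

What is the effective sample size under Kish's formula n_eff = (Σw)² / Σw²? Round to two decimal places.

Σ wᵢ = 222 + 156 + 46 + 91 + 25 + 249 + 91 + 230 + 195 = 1305
Σ wᵢ² = 49284 + 24336 + 2116 + 8281 + 625 + 62001 + 8281 + 52900 + 38025 = 245849
n_eff = 1305² / 245849 = 1703025 / 245849 = 6.9271179

6.93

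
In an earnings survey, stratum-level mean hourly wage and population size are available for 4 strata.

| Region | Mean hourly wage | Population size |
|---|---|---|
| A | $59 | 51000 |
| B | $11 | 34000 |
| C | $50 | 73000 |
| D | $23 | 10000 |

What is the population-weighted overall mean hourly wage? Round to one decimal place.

Σ Nₕ·x̄ₕ = 59×51000 + 11×34000 + 50×73000 + 23×10000
  = 7263000
Σ Nₕ = 51000 + 34000 + 73000 + 10000 = 168000
Overall mean = 7263000 / 168000 = 43.232143

43.2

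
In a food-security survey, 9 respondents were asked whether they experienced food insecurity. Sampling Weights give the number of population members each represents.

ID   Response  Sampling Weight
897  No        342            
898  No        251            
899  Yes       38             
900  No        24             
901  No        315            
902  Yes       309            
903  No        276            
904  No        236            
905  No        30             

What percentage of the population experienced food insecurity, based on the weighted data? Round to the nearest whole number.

Sum of weights for 'Yes' = 38 + 309 = 347
Total weight = 342 + 251 + 38 + 24 + 315 + 309 + 276 + 236 + 30 = 1821
Weighted proportion = 347 / 1821 = 0.19055464 → 19.055464%

19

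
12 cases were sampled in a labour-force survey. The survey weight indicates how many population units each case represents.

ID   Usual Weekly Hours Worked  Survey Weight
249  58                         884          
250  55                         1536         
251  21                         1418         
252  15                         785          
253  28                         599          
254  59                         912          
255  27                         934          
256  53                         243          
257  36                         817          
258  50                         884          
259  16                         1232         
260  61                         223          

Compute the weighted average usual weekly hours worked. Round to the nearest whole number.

Weighted sum = 58×884 + 55×1536 + 21×1418 + 15×785 + 28×599 + 59×912 + 27×934 + 53×243 + 36×817 + 50×884 + 16×1232 + 61×223
  = 51272 + 84480 + 29778 + 11775 + 16772 + 53808 + 25218 + 12879 + 29412 + 44200 + 19712 + 13603 = 392909
Sum of weights = 884 + 1536 + 1418 + 785 + 599 + 912 + 934 + 243 + 817 + 884 + 1232 + 223 = 10467
Weighted mean = 392909 / 10467 = 37.537881

38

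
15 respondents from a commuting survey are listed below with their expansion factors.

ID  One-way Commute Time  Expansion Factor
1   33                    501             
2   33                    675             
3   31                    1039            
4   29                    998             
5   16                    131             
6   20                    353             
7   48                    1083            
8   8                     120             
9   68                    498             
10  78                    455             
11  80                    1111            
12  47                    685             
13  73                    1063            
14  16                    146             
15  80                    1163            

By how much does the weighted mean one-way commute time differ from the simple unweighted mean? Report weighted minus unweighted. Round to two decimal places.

Unweighted sum = 660
Unweighted mean = 660 / 15 = 44
Weighted sum = 525463
Sum of weights = 10021
Weighted mean = 525463 / 10021 = 52.436184
Difference (weighted minus unweighted) = 8.436184

8.44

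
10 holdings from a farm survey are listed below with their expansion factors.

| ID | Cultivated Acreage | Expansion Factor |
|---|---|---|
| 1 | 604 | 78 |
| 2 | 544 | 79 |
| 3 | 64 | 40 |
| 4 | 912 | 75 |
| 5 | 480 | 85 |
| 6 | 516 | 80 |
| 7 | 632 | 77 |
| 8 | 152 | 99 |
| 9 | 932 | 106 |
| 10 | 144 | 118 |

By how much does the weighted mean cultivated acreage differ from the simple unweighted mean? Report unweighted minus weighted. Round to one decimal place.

-6.9

Unweighted sum = 604 + 544 + 64 + 912 + 480 + 516 + 632 + 152 + 932 + 144 = 4980
Unweighted mean = 4980 / 10 = 498
Weighted sum = 604×78 + 544×79 + 64×40 + 912×75 + 480×85 + 516×80 + 632×77 + 152×99 + 932×106 + 144×118
  = 47112 + 42976 + 2560 + 68400 + 40800 + 41280 + 48664 + 15048 + 98792 + 16992 = 422624
Sum of weights = 78 + 79 + 40 + 75 + 85 + 80 + 77 + 99 + 106 + 118 = 837
Weighted mean = 422624 / 837 = 504.92712
Difference (unweighted minus weighted) = -6.9271207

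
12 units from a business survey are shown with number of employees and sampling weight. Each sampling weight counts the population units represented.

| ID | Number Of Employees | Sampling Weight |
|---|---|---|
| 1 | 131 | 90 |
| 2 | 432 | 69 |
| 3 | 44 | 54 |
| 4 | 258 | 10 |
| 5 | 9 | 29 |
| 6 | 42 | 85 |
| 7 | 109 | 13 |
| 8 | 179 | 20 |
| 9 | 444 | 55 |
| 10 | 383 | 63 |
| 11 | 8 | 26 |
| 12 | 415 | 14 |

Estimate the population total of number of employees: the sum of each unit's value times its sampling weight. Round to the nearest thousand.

Weighted total = 131×90 + 432×69 + 44×54 + 258×10 + 9×29 + 42×85 + 109×13 + 179×20 + 444×55 + 383×63 + 8×26 + 415×14
  = 11790 + 29808 + 2376 + 2580 + 261 + 3570 + 1417 + 3580 + 24420 + 24129 + 208 + 5810 = 109949

110000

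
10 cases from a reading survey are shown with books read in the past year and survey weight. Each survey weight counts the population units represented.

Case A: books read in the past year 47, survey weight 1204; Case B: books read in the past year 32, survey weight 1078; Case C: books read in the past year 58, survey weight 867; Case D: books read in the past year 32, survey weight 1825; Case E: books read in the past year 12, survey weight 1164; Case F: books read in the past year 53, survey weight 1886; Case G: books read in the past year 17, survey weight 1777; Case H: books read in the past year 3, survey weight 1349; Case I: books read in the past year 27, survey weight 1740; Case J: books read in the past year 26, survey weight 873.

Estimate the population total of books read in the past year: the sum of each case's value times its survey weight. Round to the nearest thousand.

418000

Weighted total = 417630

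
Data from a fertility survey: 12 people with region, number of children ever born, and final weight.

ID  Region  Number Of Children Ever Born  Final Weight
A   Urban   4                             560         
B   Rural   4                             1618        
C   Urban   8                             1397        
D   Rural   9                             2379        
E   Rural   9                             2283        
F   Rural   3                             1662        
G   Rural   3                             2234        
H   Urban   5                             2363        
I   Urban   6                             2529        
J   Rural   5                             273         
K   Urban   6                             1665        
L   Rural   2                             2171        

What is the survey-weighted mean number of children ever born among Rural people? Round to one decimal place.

5.2

Rural rows: B, D, E, F, G, J, L
Weighted sum = 4×1618 + 9×2379 + 9×2283 + 3×1662 + 3×2234 + 5×273 + 2×2171
  = 6472 + 21411 + 20547 + 4986 + 6702 + 1365 + 4342 = 65825
Sum of weights = 1618 + 2379 + 2283 + 1662 + 2234 + 273 + 2171 = 12620
Weighted mean = 65825 / 12620 = 5.2159271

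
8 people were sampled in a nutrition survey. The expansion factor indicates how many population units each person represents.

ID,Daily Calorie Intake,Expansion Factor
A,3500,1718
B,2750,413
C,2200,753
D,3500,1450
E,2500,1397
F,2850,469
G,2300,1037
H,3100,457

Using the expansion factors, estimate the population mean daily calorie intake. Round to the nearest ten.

2930

Weighted sum = 3500×1718 + 2750×413 + 2200×753 + 3500×1450 + 2500×1397 + 2850×469 + 2300×1037 + 3100×457
  = 22511300
Sum of weights = 1718 + 413 + 753 + 1450 + 1397 + 469 + 1037 + 457 = 7694
Weighted mean = 22511300 / 7694 = 2925.8253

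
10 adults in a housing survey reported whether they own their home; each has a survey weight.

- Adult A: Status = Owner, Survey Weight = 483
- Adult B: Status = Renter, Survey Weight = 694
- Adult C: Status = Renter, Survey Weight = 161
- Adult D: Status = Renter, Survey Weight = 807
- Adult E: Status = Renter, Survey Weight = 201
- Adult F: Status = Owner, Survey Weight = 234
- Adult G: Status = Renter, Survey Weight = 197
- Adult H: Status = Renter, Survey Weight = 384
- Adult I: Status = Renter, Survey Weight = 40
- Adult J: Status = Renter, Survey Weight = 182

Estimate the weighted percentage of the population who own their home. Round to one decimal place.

Sum of weights for 'Owner' = 483 + 234 = 717
Total weight = 483 + 694 + 161 + 807 + 201 + 234 + 197 + 384 + 40 + 182 = 3383
Weighted proportion = 717 / 3383 = 0.21194206 → 21.194206%

21.2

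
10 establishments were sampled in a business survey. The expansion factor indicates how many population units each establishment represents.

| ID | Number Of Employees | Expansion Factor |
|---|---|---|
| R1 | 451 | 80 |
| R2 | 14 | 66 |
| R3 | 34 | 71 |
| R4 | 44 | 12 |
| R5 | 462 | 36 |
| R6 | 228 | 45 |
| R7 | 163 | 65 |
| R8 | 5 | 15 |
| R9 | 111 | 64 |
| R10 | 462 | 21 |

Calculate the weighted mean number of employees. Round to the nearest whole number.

Weighted sum = 451×80 + 14×66 + 34×71 + 44×12 + 462×36 + 228×45 + 163×65 + 5×15 + 111×64 + 462×21
  = 94314
Sum of weights = 80 + 66 + 71 + 12 + 36 + 45 + 65 + 15 + 64 + 21 = 475
Weighted mean = 94314 / 475 = 198.55579

199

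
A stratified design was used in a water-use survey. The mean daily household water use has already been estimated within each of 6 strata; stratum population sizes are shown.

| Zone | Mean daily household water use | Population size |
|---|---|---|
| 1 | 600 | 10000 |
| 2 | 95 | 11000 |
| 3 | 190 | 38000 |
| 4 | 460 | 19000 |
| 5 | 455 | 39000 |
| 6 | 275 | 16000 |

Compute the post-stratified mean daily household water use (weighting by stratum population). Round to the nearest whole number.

339

Σ Nₕ·x̄ₕ = 600×10000 + 95×11000 + 190×38000 + 460×19000 + 455×39000 + 275×16000
  = 6000000 + 1045000 + 7220000 + 8740000 + 17745000 + 4400000 = 45150000
Σ Nₕ = 10000 + 11000 + 38000 + 19000 + 39000 + 16000 = 133000
Overall mean = 45150000 / 133000 = 339.47368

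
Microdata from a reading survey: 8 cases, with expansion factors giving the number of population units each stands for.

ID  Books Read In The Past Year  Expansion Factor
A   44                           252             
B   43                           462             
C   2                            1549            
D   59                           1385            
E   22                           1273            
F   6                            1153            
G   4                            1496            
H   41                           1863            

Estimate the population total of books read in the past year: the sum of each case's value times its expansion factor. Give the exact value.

Weighted total = 44×252 + 43×462 + 2×1549 + 59×1385 + 22×1273 + 6×1153 + 4×1496 + 41×1863
  = 11088 + 19866 + 3098 + 81715 + 28006 + 6918 + 5984 + 76383 = 233058

233058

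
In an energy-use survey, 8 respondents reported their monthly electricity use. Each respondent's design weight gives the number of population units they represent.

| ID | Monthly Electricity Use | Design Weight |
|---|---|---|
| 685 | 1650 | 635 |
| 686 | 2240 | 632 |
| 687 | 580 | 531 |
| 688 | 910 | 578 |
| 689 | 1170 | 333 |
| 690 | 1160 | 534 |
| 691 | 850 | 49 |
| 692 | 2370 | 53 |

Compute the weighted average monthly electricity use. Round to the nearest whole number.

Weighted sum = 1650×635 + 2240×632 + 580×531 + 910×578 + 1170×333 + 1160×534 + 850×49 + 2370×53
  = 4473700
Sum of weights = 635 + 632 + 531 + 578 + 333 + 534 + 49 + 53 = 3345
Weighted mean = 4473700 / 3345 = 1337.429

1337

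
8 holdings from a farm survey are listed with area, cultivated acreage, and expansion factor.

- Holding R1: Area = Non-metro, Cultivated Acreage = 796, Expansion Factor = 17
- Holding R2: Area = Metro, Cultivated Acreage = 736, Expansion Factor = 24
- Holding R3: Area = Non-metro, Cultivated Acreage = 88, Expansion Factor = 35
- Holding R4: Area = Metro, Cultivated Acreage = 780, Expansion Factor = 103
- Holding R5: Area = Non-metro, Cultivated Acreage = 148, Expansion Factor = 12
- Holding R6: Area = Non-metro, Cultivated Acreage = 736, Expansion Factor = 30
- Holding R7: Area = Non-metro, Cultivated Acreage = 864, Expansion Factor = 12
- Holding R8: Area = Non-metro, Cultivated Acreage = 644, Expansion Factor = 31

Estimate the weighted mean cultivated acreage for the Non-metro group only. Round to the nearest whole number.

517

Non-metro rows: R1, R3, R5, R6, R7, R8
Weighted sum = 796×17 + 88×35 + 148×12 + 736×30 + 864×12 + 644×31
  = 13532 + 3080 + 1776 + 22080 + 10368 + 19964 = 70800
Sum of weights = 17 + 35 + 12 + 30 + 12 + 31 = 137
Weighted mean = 70800 / 137 = 516.78832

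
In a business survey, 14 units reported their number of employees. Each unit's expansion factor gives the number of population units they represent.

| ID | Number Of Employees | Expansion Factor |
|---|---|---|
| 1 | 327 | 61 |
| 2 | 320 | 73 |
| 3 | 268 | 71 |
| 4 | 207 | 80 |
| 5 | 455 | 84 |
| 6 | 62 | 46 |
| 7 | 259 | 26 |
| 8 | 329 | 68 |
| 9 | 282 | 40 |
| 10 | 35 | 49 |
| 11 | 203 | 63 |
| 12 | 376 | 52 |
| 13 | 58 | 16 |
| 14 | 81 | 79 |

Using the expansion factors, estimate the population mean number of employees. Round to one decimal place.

249.7

Weighted sum = 201736
Sum of weights = 808
Weighted mean = 201736 / 808 = 249.67327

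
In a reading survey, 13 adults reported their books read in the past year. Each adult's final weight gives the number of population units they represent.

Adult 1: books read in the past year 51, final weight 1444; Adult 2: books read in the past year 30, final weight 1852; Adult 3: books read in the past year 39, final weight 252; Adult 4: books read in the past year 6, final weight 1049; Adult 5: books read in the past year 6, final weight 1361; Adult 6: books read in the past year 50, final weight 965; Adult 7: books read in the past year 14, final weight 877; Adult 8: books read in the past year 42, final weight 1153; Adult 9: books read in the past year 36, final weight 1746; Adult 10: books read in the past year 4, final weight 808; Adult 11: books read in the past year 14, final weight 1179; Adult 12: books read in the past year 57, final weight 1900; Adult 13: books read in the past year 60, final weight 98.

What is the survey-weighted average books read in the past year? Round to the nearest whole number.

Weighted sum = 459220
Sum of weights = 14684
Weighted mean = 459220 / 14684 = 31.273495

31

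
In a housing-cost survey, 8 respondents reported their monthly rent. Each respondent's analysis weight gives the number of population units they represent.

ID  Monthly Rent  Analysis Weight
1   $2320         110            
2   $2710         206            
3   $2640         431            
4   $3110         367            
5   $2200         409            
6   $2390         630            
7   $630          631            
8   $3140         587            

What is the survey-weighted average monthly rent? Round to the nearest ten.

2300

Weighted sum = 2320×110 + 2710×206 + 2640×431 + 3110×367 + 2200×409 + 2390×630 + 630×631 + 3140×587
  = 255200 + 558260 + 1137840 + 1141370 + 899800 + 1505700 + 397530 + 1843180 = 7738880
Sum of weights = 110 + 206 + 431 + 367 + 409 + 630 + 631 + 587 = 3371
Weighted mean = 7738880 / 3371 = 2295.7223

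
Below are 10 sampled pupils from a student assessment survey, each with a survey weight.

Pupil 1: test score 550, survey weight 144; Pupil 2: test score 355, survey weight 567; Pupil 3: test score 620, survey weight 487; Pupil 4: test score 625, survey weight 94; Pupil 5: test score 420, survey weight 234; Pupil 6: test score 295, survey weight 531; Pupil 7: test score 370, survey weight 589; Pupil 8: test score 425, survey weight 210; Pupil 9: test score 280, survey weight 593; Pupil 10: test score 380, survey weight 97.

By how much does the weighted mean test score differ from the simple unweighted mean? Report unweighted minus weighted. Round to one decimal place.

35.4

Unweighted sum = 550 + 355 + 620 + 625 + 420 + 295 + 370 + 425 + 280 + 380 = 4320
Unweighted mean = 4320 / 10 = 432
Weighted sum = 1406180
Sum of weights = 144 + 567 + 487 + 94 + 234 + 531 + 589 + 210 + 593 + 97 = 3546
Weighted mean = 1406180 / 3546 = 396.55386
Difference (unweighted minus weighted) = 35.446136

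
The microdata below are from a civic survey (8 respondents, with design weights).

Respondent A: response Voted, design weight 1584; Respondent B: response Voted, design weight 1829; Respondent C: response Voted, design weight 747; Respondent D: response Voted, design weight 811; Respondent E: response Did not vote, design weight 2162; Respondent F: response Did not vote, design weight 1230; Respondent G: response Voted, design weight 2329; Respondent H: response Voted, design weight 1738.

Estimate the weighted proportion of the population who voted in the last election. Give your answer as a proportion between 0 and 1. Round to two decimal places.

0.73

Sum of weights for 'Voted' = 1584 + 1829 + 747 + 811 + 2329 + 1738 = 9038
Total weight = 1584 + 1829 + 747 + 811 + 2162 + 1230 + 2329 + 1738 = 12430
Weighted proportion = 9038 / 12430 = 0.72711183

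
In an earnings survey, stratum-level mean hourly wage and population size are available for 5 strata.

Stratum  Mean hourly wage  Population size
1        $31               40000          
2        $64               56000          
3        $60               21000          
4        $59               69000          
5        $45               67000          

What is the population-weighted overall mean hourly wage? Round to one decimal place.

Σ Nₕ·x̄ₕ = 31×40000 + 64×56000 + 60×21000 + 59×69000 + 45×67000
  = 13170000
Σ Nₕ = 40000 + 56000 + 21000 + 69000 + 67000 = 253000
Overall mean = 13170000 / 253000 = 52.055336

52.1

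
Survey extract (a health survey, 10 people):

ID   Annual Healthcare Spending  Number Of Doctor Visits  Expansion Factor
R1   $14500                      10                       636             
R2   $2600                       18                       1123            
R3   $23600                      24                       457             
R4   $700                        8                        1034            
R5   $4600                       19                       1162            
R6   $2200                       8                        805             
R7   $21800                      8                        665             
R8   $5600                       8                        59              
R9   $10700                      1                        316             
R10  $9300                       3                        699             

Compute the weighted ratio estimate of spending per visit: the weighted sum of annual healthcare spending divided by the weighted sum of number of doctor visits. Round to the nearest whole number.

Σ wᵢ·y = 55476300
Σ wᵢ·x = 10×636 + 18×1123 + 24×457 + 8×1034 + 19×1162 + 8×805 + 8×665 + 8×59 + 1×316 + 3×699
  = 82537
Ratio = 55476300 / 82537 = 672.13856

672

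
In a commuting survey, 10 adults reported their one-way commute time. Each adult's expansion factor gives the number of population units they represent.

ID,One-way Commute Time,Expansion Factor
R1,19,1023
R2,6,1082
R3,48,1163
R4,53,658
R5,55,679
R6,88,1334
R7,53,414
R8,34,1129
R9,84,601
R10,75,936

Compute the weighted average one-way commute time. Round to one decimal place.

50.2

Weighted sum = 19×1023 + 6×1082 + 48×1163 + 53×658 + 55×679 + 88×1334 + 53×414 + 34×1129 + 84×601 + 75×936
  = 19437 + 6492 + 55824 + 34874 + 37345 + 117392 + 21942 + 38386 + 50484 + 70200 = 452376
Sum of weights = 1023 + 1082 + 1163 + 658 + 679 + 1334 + 414 + 1129 + 601 + 936 = 9019
Weighted mean = 452376 / 9019 = 50.158111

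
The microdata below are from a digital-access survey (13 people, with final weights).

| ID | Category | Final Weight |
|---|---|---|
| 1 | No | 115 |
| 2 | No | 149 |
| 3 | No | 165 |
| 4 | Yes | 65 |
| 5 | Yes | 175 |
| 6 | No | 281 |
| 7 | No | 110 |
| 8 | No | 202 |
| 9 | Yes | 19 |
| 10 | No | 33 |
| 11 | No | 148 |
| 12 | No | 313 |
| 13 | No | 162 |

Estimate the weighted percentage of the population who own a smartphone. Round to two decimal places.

13.37

Sum of weights for 'Yes' = 65 + 175 + 19 = 259
Total weight = 1937
Weighted proportion = 259 / 1937 = 0.13371193 → 13.371193%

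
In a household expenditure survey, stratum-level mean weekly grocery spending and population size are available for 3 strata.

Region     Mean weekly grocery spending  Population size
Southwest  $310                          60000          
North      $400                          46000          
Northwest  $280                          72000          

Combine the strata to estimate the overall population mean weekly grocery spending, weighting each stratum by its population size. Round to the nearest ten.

Σ Nₕ·x̄ₕ = 310×60000 + 400×46000 + 280×72000
  = 18600000 + 18400000 + 20160000 = 57160000
Σ Nₕ = 60000 + 46000 + 72000 = 178000
Overall mean = 57160000 / 178000 = 321.1236

320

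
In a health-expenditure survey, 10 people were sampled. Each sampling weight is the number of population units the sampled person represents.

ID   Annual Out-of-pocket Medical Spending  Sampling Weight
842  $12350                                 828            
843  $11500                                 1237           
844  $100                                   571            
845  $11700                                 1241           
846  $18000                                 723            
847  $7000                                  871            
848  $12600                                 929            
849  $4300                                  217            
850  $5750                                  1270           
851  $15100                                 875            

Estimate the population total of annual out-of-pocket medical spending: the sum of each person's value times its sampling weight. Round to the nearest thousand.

Weighted total = 12350×828 + 11500×1237 + 100×571 + 11700×1241 + 18000×723 + 7000×871 + 12600×929 + 4300×217 + 5750×1270 + 15100×875
  = 10225800 + 14225500 + 57100 + 14519700 + 13014000 + 6097000 + 11705400 + 933100 + 7302500 + 13212500 = 91292600

91293000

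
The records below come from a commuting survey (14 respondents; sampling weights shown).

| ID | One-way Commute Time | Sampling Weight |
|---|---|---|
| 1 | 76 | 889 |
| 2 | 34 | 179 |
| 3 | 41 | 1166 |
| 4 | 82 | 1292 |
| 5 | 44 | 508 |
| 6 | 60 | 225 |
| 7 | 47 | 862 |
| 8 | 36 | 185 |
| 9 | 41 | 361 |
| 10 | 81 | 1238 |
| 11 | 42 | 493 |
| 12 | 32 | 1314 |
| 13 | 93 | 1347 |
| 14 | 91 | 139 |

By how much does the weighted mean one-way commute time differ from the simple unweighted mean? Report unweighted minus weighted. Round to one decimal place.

-4.3

Unweighted sum = 800
Unweighted mean = 800 / 14 = 57.142857
Weighted sum = 626179
Sum of weights = 10198
Weighted mean = 626179 / 10198 = 61.402138
Difference (unweighted minus weighted) = -4.2592805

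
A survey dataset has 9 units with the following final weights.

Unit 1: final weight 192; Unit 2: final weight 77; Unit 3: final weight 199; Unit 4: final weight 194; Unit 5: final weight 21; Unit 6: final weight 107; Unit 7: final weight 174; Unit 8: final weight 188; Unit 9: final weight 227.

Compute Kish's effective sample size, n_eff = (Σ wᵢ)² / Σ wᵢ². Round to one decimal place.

Σ wᵢ = 1379
Σ wᵢ² = 36864 + 5929 + 39601 + 37636 + 441 + 11449 + 30276 + 35344 + 51529 = 249069
n_eff = 1379² / 249069 = 1901641 / 249069 = 7.6349967

7.6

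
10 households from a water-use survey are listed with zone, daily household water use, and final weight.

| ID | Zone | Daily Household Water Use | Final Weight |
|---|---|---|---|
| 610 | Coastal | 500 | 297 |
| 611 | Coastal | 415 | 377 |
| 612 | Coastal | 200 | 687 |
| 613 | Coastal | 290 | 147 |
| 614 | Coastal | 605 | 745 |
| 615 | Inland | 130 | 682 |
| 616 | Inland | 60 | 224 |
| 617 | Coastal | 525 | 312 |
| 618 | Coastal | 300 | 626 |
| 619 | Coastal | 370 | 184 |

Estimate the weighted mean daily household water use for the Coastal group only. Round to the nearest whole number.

Coastal rows: 610, 611, 612, 613, 614, 617, 618, 619
Weighted sum = 500×297 + 415×377 + 200×687 + 290×147 + 605×745 + 525×312 + 300×626 + 370×184
  = 148500 + 156455 + 137400 + 42630 + 450725 + 163800 + 187800 + 68080 = 1355390
Sum of weights = 297 + 377 + 687 + 147 + 745 + 312 + 626 + 184 = 3375
Weighted mean = 1355390 / 3375 = 401.59704

402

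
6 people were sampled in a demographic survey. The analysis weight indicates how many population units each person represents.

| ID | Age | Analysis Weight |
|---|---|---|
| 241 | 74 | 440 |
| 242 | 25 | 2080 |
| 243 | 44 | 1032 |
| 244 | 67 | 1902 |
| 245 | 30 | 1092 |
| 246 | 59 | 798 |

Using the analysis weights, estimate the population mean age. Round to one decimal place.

45.9

Weighted sum = 74×440 + 25×2080 + 44×1032 + 67×1902 + 30×1092 + 59×798
  = 32560 + 52000 + 45408 + 127434 + 32760 + 47082 = 337244
Sum of weights = 440 + 2080 + 1032 + 1902 + 1092 + 798 = 7344
Weighted mean = 337244 / 7344 = 45.921024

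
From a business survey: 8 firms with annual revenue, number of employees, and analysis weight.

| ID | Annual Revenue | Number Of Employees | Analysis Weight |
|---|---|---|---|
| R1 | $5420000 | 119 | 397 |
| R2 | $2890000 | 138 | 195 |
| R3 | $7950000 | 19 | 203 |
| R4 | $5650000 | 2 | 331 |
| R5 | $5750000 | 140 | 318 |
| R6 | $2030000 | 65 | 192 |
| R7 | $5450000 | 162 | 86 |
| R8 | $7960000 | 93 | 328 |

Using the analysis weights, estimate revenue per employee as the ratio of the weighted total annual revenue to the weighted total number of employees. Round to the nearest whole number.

Σ wᵢ·y = 5420000×397 + 2890000×195 + 7950000×203 + 5650000×331 + 5750000×318 + 2030000×192 + 5450000×86 + 7960000×328
  = 2151740000 + 563550000 + 1613850000 + 1870150000 + 1828500000 + 389760000 + 468700000 + 2610880000 = 11497130000
Σ wᵢ·x = 180108
Ratio = 11497130000 / 180108 = 63834.644

63835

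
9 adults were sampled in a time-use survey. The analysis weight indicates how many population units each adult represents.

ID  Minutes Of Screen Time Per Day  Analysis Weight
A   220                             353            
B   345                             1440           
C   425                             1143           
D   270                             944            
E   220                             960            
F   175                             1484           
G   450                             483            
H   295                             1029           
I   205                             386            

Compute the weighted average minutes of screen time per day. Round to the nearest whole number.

Weighted sum = 220×353 + 345×1440 + 425×1143 + 270×944 + 220×960 + 175×1484 + 450×483 + 295×1029 + 205×386
  = 77660 + 496800 + 485775 + 254880 + 211200 + 259700 + 217350 + 303555 + 79130 = 2386050
Sum of weights = 353 + 1440 + 1143 + 944 + 960 + 1484 + 483 + 1029 + 386 = 8222
Weighted mean = 2386050 / 8222 = 290.20311

290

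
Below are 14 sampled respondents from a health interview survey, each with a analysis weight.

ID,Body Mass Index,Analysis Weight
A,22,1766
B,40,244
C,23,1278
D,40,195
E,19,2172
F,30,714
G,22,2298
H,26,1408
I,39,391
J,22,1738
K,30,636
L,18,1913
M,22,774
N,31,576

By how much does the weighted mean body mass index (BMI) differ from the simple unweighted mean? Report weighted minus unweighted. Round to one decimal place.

-4.0

Unweighted sum = 384
Unweighted mean = 384 / 14 = 27.428571
Weighted sum = 377541
Sum of weights = 16103
Weighted mean = 377541 / 16103 = 23.445383
Difference (weighted minus unweighted) = -3.9831886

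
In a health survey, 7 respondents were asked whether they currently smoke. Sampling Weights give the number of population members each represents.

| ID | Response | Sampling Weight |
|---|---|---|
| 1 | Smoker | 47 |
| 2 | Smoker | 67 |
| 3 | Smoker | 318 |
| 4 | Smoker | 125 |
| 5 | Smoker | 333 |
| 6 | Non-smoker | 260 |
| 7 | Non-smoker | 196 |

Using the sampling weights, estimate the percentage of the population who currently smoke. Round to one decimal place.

Sum of weights for 'Smoker' = 47 + 67 + 318 + 125 + 333 = 890
Total weight = 47 + 67 + 318 + 125 + 333 + 260 + 196 = 1346
Weighted proportion = 890 / 1346 = 0.66121842 → 66.121842%

66.1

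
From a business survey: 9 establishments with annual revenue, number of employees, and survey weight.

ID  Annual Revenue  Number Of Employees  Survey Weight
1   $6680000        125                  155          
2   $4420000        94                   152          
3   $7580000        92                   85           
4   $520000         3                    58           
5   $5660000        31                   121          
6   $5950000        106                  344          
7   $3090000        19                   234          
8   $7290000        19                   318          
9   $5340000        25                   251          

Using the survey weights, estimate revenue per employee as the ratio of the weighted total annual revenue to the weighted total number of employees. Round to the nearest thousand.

Σ wᵢ·y = 6680000×155 + 4420000×152 + 7580000×85 + 520000×58 + 5660000×121 + 5950000×344 + 3090000×234 + 7290000×318 + 5340000×251
  = 1035400000 + 671840000 + 644300000 + 30160000 + 684860000 + 2046800000 + 723060000 + 2318220000 + 1340340000 = 9494980000
Σ wᵢ·x = 98635
Ratio = 9494980000 / 98635 = 96263.801

96000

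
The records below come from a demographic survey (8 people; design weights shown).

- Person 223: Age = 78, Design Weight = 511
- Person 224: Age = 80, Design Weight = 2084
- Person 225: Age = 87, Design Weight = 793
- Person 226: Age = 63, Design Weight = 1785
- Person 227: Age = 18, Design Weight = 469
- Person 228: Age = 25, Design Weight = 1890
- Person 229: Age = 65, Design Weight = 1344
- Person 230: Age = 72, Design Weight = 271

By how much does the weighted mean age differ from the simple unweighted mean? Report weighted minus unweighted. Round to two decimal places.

-0.81

Unweighted sum = 78 + 80 + 87 + 63 + 18 + 25 + 65 + 72 = 488
Unweighted mean = 488 / 8 = 61
Weighted sum = 78×511 + 80×2084 + 87×793 + 63×1785 + 18×469 + 25×1890 + 65×1344 + 72×271
  = 550588
Sum of weights = 511 + 2084 + 793 + 1785 + 469 + 1890 + 1344 + 271 = 9147
Weighted mean = 550588 / 9147 = 60.193287
Difference (weighted minus unweighted) = -0.80671258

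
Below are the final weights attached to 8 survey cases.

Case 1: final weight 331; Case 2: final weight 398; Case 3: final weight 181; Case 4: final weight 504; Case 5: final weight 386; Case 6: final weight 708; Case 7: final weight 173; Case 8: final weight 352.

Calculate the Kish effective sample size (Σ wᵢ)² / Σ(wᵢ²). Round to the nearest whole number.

7

Σ wᵢ = 331 + 398 + 181 + 504 + 386 + 708 + 173 + 352 = 3033
Σ wᵢ² = 109561 + 158404 + 32761 + 254016 + 148996 + 501264 + 29929 + 123904 = 1358835
n_eff = 3033² / 1358835 = 9199089 / 1358835 = 6.7698352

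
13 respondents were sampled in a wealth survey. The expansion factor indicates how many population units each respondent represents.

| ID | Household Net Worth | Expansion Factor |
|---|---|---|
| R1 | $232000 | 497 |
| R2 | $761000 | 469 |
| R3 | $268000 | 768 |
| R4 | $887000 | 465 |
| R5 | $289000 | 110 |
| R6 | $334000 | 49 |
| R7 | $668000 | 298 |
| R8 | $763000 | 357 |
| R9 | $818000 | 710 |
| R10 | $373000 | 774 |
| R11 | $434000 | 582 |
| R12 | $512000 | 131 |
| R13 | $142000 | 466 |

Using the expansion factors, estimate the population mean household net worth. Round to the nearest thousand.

Weighted sum = 2865417000
Sum of weights = 5676
Weighted mean = 2865417000 / 5676 = 504830.34

505000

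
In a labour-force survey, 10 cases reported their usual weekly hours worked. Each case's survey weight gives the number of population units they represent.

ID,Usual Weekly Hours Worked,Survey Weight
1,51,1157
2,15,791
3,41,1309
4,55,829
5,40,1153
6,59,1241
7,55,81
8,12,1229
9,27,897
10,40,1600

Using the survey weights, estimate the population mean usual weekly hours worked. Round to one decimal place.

38.6

Weighted sum = 51×1157 + 15×791 + 41×1309 + 55×829 + 40×1153 + 59×1241 + 55×81 + 12×1229 + 27×897 + 40×1600
  = 59007 + 11865 + 53669 + 45595 + 46120 + 73219 + 4455 + 14748 + 24219 + 64000 = 396897
Sum of weights = 10287
Weighted mean = 396897 / 10287 = 38.582386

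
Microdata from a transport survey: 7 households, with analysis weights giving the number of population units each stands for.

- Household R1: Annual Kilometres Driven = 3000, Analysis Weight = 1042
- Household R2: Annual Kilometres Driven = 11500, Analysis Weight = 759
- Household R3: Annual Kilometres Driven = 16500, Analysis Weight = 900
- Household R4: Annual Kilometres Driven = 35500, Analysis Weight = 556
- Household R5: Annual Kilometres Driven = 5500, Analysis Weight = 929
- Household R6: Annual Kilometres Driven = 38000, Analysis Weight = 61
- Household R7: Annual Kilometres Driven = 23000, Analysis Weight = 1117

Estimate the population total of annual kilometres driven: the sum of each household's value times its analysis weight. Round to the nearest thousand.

Weighted total = 3000×1042 + 11500×759 + 16500×900 + 35500×556 + 5500×929 + 38000×61 + 23000×1117
  = 3126000 + 8728500 + 14850000 + 19738000 + 5109500 + 2318000 + 25691000 = 79561000

79561000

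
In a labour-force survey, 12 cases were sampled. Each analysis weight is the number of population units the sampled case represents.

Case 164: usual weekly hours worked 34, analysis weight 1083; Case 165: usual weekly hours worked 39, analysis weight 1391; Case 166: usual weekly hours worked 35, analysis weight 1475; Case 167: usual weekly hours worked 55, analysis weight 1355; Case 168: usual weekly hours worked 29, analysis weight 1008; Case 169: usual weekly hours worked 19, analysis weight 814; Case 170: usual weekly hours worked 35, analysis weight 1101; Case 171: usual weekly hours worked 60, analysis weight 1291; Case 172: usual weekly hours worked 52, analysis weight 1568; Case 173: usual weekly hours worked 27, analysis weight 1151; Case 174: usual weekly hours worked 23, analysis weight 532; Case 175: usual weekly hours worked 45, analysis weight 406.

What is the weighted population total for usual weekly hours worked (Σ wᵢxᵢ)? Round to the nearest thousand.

Weighted total = 34×1083 + 39×1391 + 35×1475 + 55×1355 + 29×1008 + 19×814 + 35×1101 + 60×1291 + 52×1568 + 27×1151 + 23×532 + 45×406
  = 36822 + 54249 + 51625 + 74525 + 29232 + 15466 + 38535 + 77460 + 81536 + 31077 + 12236 + 18270 = 521033

521000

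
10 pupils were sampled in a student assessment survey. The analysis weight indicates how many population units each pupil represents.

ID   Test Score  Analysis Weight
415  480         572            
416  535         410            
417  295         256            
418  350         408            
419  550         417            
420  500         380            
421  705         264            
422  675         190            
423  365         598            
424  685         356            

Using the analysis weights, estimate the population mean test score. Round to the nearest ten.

500

Weighted sum = 480×572 + 535×410 + 295×256 + 350×408 + 550×417 + 500×380 + 705×264 + 675×190 + 365×598 + 685×356
  = 274560 + 219350 + 75520 + 142800 + 229350 + 190000 + 186120 + 128250 + 218270 + 243860 = 1908080
Sum of weights = 572 + 410 + 256 + 408 + 417 + 380 + 264 + 190 + 598 + 356 = 3851
Weighted mean = 1908080 / 3851 = 495.4765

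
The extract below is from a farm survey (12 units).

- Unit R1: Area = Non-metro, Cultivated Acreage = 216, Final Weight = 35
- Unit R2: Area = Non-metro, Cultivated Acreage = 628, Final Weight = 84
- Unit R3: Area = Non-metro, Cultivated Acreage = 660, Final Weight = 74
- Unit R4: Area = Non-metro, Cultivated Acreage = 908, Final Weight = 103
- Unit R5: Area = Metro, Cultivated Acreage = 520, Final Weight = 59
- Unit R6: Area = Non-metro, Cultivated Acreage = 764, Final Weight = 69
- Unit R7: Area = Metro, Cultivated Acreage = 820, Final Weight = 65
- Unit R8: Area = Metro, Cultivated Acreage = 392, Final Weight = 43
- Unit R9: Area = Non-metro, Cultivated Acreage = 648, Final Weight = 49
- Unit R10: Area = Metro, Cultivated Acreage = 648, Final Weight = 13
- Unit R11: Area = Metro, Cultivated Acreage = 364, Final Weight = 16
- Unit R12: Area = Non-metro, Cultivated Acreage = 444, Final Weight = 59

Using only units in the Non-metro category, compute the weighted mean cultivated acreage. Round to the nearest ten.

660

Non-metro rows: R1, R2, R3, R4, R6, R9, R12
Weighted sum = 216×35 + 628×84 + 660×74 + 908×103 + 764×69 + 648×49 + 444×59
  = 7560 + 52752 + 48840 + 93524 + 52716 + 31752 + 26196 = 313340
Sum of weights = 35 + 84 + 74 + 103 + 69 + 49 + 59 = 473
Weighted mean = 313340 / 473 = 662.45243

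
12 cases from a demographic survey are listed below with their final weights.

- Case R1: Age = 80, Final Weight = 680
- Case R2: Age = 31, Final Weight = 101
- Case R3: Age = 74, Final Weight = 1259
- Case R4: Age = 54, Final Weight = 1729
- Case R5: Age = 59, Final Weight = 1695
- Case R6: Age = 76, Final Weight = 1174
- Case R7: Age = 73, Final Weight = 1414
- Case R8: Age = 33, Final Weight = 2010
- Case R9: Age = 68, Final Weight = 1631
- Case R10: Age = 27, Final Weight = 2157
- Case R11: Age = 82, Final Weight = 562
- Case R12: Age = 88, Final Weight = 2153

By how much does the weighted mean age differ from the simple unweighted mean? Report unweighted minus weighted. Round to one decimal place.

1.3

Unweighted sum = 80 + 31 + 74 + 54 + 59 + 76 + 73 + 33 + 68 + 27 + 82 + 88 = 745
Unweighted mean = 745 / 12 = 62.083333
Weighted sum = 80×680 + 31×101 + 74×1259 + 54×1729 + 59×1695 + 76×1174 + 73×1414 + 33×2010 + 68×1631 + 27×2157 + 82×562 + 88×2153
  = 1007539
Sum of weights = 680 + 101 + 1259 + 1729 + 1695 + 1174 + 1414 + 2010 + 1631 + 2157 + 562 + 2153 = 16565
Weighted mean = 1007539 / 16565 = 60.823363
Difference (unweighted minus weighted) = 1.2599708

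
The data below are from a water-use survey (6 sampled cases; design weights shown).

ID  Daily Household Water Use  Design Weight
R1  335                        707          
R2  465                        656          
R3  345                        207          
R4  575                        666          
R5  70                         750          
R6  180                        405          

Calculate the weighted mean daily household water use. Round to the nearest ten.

Weighted sum = 335×707 + 465×656 + 345×207 + 575×666 + 70×750 + 180×405
  = 236845 + 305040 + 71415 + 382950 + 52500 + 72900 = 1121650
Sum of weights = 707 + 656 + 207 + 666 + 750 + 405 = 3391
Weighted mean = 1121650 / 3391 = 330.77263

330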